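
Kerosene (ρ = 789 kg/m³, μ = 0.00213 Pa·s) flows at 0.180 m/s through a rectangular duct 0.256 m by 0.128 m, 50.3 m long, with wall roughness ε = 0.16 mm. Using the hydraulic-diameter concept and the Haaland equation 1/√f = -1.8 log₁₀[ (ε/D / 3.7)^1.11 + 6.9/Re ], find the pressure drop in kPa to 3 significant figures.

Hydraulic diameter D_h = 4A/P = 4·(0.256·0.128)/(2·(0.256+0.128)) = 0.1311/0.768 = 0.1707 m.
Re = ρVD_h/μ = 789·0.18·0.1707/0.00213 = 1.138e+04.
ε/D_h = 0.00016/0.1707 = 0.000938; Haaland gives 1/√f = -1.8 log₁₀[0.000102+0.000606] = 5.67, so f = 0.03111.
ΔP = f(L/D_h)(ρV²/2) = 0.03111·50.3/0.1707·12.78 = 117.2 Pa.
ΔP = 0.117 kPa.

ΔP ≈ 0.117 kPa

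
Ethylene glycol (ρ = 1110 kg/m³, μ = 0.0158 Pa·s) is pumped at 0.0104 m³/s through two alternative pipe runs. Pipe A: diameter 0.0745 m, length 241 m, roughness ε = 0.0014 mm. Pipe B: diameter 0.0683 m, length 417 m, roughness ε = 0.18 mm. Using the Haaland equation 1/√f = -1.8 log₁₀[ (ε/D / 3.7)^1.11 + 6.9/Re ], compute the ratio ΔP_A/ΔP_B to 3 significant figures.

ΔP_A/ΔP_B ≈ 0.335

Pipe A: V = Q/A = 0.0104/0.004359 = 2.386 m/s; Re = 1.249e+04; ε/D = 1.88e-05; Haaland → f = 0.0291; ΔP_A = f(L/D)(ρV²/2) = 2.974e+05 Pa.
Pipe B: V = Q/A = 0.0104/0.003664 = 2.839 m/s; Re = 1.362e+04; ε/D = 0.00264; Haaland → f = 0.03249; ΔP_B = f(L/D)(ρV²/2) = 8.87e+05 Pa.
ΔP_A/ΔP_B = 2.974e+05/8.87e+05 = 0.335.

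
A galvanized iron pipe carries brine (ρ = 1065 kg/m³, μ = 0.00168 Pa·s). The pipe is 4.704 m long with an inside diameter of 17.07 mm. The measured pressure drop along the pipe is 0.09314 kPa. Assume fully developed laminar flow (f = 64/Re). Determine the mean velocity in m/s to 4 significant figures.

V ≈ 0.1073 m/s

For laminar flow, f = 64/Re with Re = ρVD/μ, so Darcy-Weisbach reduces to ΔP = 32μLV/D². Solving for V: V = ΔP·D²/(32μL) = 93.14·(0.01707)²/(32·0.00168·4.704) = 0.1073 m/s.
Check: Re = ρVD/μ = 1065·0.1073·0.01707/0.00168 = 1161 < 2300, so the laminar assumption holds.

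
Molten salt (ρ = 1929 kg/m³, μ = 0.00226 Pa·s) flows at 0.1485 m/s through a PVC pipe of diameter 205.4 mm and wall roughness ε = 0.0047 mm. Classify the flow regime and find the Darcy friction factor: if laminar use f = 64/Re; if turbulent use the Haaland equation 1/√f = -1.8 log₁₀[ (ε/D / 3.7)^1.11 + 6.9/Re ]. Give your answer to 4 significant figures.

Re = ρVD/μ = 1929·0.1485·0.2054/0.00226 = 2.603e+04.
Re > 4000 → turbulent. ε/D = 4.7e-06/0.2054 = 2.29e-05; Haaland: 1/√f = -1.8 log₁₀[1.65e-06 + 0.000265] = 6.433, so f = 0.02416.

f ≈ 0.02416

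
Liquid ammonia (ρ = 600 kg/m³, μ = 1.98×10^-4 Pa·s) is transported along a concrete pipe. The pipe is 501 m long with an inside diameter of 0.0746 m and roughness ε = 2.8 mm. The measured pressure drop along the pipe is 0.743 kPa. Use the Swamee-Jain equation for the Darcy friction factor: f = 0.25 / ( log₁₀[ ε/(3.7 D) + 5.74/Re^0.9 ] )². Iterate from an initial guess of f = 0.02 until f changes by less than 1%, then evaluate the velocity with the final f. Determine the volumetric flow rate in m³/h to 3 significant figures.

Q ≈ 1.18 m³/h

Rearranging Darcy-Weisbach: V = √(2·ΔP·D/(f·L·ρ)). With ε/D = 0.0028/0.0746 = 0.0375, iterate starting from f = 0.02:
  f = 0.02 → V = √(2·743·0.0746/(0.02·501·600)) = 0.1358 m/s; Re = ρVD/μ = 3.07e+04; f → 0.0643
  f = 0.0643 → V = 0.07573 m/s; Re = 1.712e+04; f → 0.06526
  f = 0.06526 → V = 0.07518 m/s; Re = 1.699e+04; f → 0.06527
Converged (Δf/f < 1%). With the final f = 0.06527: V = √(2·743·0.0746/(0.06527·501·600)) = 0.07517 m/s.
Q = V·A = 0.07517·(π/4·0.0746²) = 0.0003285 m³/s = 1.18 m³/h.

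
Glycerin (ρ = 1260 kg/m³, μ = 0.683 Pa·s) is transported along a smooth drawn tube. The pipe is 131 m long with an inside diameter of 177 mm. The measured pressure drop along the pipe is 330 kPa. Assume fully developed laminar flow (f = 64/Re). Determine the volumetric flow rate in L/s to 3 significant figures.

Q ≈ 88.8 L/s

For laminar flow, f = 64/Re with Re = ρVD/μ, so Darcy-Weisbach reduces to ΔP = 32μLV/D². Solving for V: V = ΔP·D²/(32μL) = 3.3e+05·(0.177)²/(32·0.683·131) = 3.611 m/s.
Check: Re = ρVD/μ = 1260·3.611·0.177/0.683 = 1179 < 2300, so the laminar assumption holds.
Q = V·A = 3.611·(π/4·0.177²) = 0.08885 m³/s = 88.8 L/s.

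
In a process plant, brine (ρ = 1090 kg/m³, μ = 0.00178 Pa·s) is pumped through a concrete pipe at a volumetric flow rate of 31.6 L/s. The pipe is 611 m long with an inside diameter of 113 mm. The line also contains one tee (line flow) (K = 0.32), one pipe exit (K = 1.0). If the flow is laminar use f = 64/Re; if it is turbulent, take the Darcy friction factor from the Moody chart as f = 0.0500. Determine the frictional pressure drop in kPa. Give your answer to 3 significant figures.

Q = 31.6 L/s = 31.6/1000 = 0.0316 m³/s.
Cross-sectional area A = πD²/4 = π(0.113)²/4 = 0.01003 m²; mean velocity V = Q/A = 0.0316/0.01003 = 3.151 m/s.
Reynolds number Re = ρVD/μ = 1090 · 3.151 · 0.113 / 0.00178 = 2.18e+05.
Re > 4000 → turbulent; use the Moody-chart value f = 0.0500.
Total minor-loss coefficient ΣK = 1·0.32 + 1·1 = 1.32.
ΔP = [f·L/D + ΣK]·(ρV²/2) = [0.05·611/0.113 + 1.32]·(1090·3.151²/2) = [270.4 + 1.32]·5411 = 1.47e+06 Pa.
ΔP = 1.47e+06 Pa = 1470 kPa.

ΔP ≈ 1470 kPa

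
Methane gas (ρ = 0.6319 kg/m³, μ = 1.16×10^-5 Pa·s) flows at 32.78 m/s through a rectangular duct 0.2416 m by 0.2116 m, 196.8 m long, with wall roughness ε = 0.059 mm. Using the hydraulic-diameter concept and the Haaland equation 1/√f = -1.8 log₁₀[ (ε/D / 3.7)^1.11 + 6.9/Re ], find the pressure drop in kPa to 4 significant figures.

Hydraulic diameter D_h = 4A/P = 4·(0.2416·0.2116)/(2·(0.2416+0.2116)) = 0.2045/0.9064 = 0.2256 m.
Re = ρVD_h/μ = 0.6319·32.78·0.2256/1.16e-05 = 4.029e+05.
ε/D_h = 5.9e-05/0.2256 = 0.000262; Haaland gives 1/√f = -1.8 log₁₀[2.47e-05+1.71e-05] = 7.881, so f = 0.0161.
ΔP = f(L/D_h)(ρV²/2) = 0.0161·196.8/0.2256·339.5 = 4768 Pa.
ΔP = 4.768 kPa.

ΔP ≈ 4.768 kPa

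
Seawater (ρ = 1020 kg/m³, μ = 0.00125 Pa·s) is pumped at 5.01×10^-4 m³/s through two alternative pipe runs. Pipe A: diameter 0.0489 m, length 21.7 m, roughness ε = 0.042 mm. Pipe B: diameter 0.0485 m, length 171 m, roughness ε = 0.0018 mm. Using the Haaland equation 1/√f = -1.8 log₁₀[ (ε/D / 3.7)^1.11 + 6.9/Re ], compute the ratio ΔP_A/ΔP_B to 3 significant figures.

ΔP_A/ΔP_B ≈ 0.126

Pipe A: V = Q/A = 0.000501/0.001878 = 0.2668 m/s; Re = 1.064e+04; ε/D = 0.000859; Haaland → f = 0.0315; ΔP_A = f(L/D)(ρV²/2) = 507.3 Pa.
Pipe B: V = Q/A = 0.000501/0.001847 = 0.2712 m/s; Re = 1.073e+04; ε/D = 3.71e-05; Haaland → f = 0.03033; ΔP_B = f(L/D)(ρV²/2) = 4011 Pa.
ΔP_A/ΔP_B = 507.3/4011 = 0.126.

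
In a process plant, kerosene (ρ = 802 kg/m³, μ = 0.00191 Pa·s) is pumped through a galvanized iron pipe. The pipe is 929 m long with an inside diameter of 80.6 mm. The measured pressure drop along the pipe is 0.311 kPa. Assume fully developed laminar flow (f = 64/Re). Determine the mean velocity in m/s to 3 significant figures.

For laminar flow, f = 64/Re with Re = ρVD/μ, so Darcy-Weisbach reduces to ΔP = 32μLV/D². Solving for V: V = ΔP·D²/(32μL) = 311·(0.0806)²/(32·0.00191·929) = 0.03558 m/s.
Check: Re = ρVD/μ = 802·0.03558·0.0806/0.00191 = 1204 < 2300, so the laminar assumption holds.

V ≈ 0.0356 m/s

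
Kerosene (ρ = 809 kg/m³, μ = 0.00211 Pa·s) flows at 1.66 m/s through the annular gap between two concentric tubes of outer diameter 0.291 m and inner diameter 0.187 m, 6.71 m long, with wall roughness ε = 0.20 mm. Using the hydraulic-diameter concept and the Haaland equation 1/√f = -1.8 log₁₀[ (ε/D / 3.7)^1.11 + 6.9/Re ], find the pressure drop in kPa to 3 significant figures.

Hydraulic diameter D_h = 4A/P = D_o - D_i = 0.291 - 0.187 = 0.104 m.
Re = ρVD_h/μ = 809·1.66·0.104/0.00211 = 6.619e+04.
ε/D_h = 0.0002/0.104 = 0.00192; Haaland gives 1/√f = -1.8 log₁₀[0.000226+0.000104] = 6.266, so f = 0.02547.
ΔP = f(L/D_h)(ρV²/2) = 0.02547·6.71/0.104·1115 = 1832 Pa.
ΔP = 1.83 kPa.

ΔP ≈ 1.83 kPa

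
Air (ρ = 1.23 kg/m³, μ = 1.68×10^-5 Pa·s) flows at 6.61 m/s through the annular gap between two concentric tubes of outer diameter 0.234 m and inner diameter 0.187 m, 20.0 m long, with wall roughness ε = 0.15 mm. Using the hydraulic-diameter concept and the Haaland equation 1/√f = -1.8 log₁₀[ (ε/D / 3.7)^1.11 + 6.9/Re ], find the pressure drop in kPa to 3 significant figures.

Hydraulic diameter D_h = 4A/P = D_o - D_i = 0.234 - 0.187 = 0.047 m.
Re = ρVD_h/μ = 1.23·6.61·0.047/1.68e-05 = 2.275e+04.
ε/D_h = 0.00015/0.047 = 0.00319; Haaland gives 1/√f = -1.8 log₁₀[0.000397+0.000303] = 5.678, so f = 0.03101.
ΔP = f(L/D_h)(ρV²/2) = 0.03101·20/0.047·26.87 = 354.6 Pa.
ΔP = 0.355 kPa.

ΔP ≈ 0.355 kPa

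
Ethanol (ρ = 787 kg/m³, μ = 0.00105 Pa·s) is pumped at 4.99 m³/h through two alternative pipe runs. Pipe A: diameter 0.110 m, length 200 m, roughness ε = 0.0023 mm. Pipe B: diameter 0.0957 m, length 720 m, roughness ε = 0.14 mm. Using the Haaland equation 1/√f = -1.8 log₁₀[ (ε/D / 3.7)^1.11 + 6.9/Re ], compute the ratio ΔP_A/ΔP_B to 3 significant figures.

Pipe A: V = Q/A = 0.001386/0.009503 = 0.1459 m/s; Re = 1.203e+04; ε/D = 2.09e-05; Haaland → f = 0.0294; ΔP_A = f(L/D)(ρV²/2) = 447.5 Pa.
Pipe B: V = Q/A = 0.001386/0.007193 = 0.1927 m/s; Re = 1.382e+04; ε/D = 0.00146; Haaland → f = 0.03059; ΔP_B = f(L/D)(ρV²/2) = 3363 Pa.
ΔP_A/ΔP_B = 447.5/3363 = 0.133.

ΔP_A/ΔP_B ≈ 0.133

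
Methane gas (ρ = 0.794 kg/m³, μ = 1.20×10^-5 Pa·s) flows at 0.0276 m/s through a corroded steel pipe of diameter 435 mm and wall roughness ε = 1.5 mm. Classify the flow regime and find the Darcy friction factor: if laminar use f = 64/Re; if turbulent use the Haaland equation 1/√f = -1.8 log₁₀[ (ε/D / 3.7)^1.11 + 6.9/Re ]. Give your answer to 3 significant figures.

Re = ρVD/μ = 0.794·0.0276·0.435/1.2e-05 = 794.4.
Re < 2300 → laminar, so f = 64/Re = 0.08056 (roughness is irrelevant in laminar flow).

f ≈ 0.0806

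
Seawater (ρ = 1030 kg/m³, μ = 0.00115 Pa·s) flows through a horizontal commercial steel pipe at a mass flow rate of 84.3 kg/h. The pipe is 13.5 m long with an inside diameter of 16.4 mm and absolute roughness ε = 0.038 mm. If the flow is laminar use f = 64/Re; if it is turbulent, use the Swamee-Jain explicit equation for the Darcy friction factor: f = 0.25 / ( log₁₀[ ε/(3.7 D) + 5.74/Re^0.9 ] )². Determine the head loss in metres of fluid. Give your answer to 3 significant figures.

h_f ≈ 0.0197 m

ṁ = 84.3 kg/h = 84.3/3600 = 0.02342 kg/s.
A = πD²/4 = π(0.0164)²/4 = 0.0002112 m²; mean velocity V = ṁ/(ρA) = 0.02342/(1030 · 0.0002112) = 0.1076 m/s.
Reynolds number Re = ρVD/μ = 1030 · 0.1076 · 0.0164 / 0.00115 = 1581.
Re < 2300 → laminar flow, so f = 64/Re = 64/1581 = 0.04048 (the turbulent correlation is not needed).
Darcy-Weisbach: ΔP = f(L/D)(ρV²/2) = 0.04048·(13.5/0.0164)·(1030·0.1076²/2) = 0.04048·823.2·5.965 = 198.8 Pa.
Head loss h_f = ΔP/(ρg) = 198.8/(1030·9.81) = 0.0197 m.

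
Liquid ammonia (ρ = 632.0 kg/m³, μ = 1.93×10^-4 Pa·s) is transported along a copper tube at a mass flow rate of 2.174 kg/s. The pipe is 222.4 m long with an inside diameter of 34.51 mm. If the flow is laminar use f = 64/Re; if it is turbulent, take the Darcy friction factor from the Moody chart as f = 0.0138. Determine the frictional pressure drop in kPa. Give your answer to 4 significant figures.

A = πD²/4 = π(0.03451)²/4 = 0.0009354 m²; mean velocity V = ṁ/(ρA) = 2.174/(632 · 0.0009354) = 3.678 m/s.
Reynolds number Re = ρVD/μ = 632 · 3.678 · 0.03451 / 0.000193 = 4.156e+05.
Re > 4000 → turbulent; use the Moody-chart value f = 0.0138.
Darcy-Weisbach: ΔP = f(L/D)(ρV²/2) = 0.0138·(222.4/0.03451)·(632·3.678²/2) = 0.0138·6445·4274 = 3.801e+05 Pa.
ΔP = 3.801e+05 Pa = 380.1 kPa.

ΔP ≈ 380.1 kPa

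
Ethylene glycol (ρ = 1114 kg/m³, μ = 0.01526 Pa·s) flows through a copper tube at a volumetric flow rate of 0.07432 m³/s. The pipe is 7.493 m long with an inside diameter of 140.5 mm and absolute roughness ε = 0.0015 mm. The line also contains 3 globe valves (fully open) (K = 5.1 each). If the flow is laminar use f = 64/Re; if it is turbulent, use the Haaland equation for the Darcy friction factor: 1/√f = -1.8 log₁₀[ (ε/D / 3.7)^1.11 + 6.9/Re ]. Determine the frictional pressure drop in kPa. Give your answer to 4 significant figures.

Cross-sectional area A = πD²/4 = π(0.1405)²/4 = 0.0155 m²; mean velocity V = Q/A = 0.07432/0.0155 = 4.794 m/s.
Reynolds number Re = ρVD/μ = 1114 · 4.794 · 0.1405 / 0.0153 = 4.917e+04.
Re > 4000 → turbulent. Relative roughness ε/D = 1.5e-06/0.1405 = 1.07e-05. Haaland: 1/√f = -1.8 log₁₀[(1.07e-05/3.7)^1.11 + 6.9/4.917e+04] = -1.8 log₁₀[7.09e-07 + 0.00014] = 6.931, so f = 0.02082.
Total minor-loss coefficient ΣK = 3·5.1 = 15.3.
ΔP = [f·L/D + ΣK]·(ρV²/2) = [0.02082·7.493/0.1405 + 15.3]·(1114·4.794²/2) = [1.11 + 15.3]·1.28e+04 = 2.1e+05 Pa.
ΔP = 2.1e+05 Pa = 210.0 kPa.

ΔP ≈ 210.0 kPa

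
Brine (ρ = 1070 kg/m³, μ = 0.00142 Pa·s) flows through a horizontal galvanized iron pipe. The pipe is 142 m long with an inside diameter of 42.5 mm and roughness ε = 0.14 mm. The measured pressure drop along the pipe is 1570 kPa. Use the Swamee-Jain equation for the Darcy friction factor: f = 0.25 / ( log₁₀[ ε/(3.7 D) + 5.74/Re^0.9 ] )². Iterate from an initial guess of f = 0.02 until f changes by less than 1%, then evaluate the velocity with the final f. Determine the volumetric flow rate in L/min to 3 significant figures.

Rearranging Darcy-Weisbach: V = √(2·ΔP·D/(f·L·ρ)). With ε/D = 0.00014/0.0425 = 0.00329, iterate starting from f = 0.02:
  f = 0.02 → V = √(2·1.57e+06·0.0425/(0.02·142·1070)) = 6.627 m/s; Re = ρVD/μ = 2.122e+05; f → 0.02764
  f = 0.02764 → V = 5.637 m/s; Re = 1.805e+05; f → 0.02775
Converged (Δf/f < 1%). With the final f = 0.02775: V = √(2·1.57e+06·0.0425/(0.02775·142·1070)) = 5.626 m/s.
Q = V·A = 5.626·(π/4·0.0425²) = 0.007981 m³/s = 479 L/min.

Q ≈ 479 L/min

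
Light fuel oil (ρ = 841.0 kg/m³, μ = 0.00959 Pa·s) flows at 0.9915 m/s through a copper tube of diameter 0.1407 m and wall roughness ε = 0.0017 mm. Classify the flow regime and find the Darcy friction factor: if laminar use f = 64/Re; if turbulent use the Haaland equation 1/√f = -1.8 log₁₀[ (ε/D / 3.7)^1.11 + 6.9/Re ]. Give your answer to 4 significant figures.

f ≈ 0.02925

Re = ρVD/μ = 841·0.9915·0.1407/0.00959 = 1.223e+04.
Re > 4000 → turbulent. ε/D = 1.7e-06/0.1407 = 1.21e-05; Haaland: 1/√f = -1.8 log₁₀[8.14e-07 + 0.000564] = 5.847, so f = 0.02925.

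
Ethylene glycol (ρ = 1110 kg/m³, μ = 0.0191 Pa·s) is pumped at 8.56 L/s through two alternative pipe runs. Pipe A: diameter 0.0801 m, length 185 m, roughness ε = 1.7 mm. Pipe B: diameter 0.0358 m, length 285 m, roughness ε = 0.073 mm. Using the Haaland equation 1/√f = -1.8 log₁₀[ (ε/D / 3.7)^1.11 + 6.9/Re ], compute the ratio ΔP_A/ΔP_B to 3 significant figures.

Pipe A: V = Q/A = 0.00856/0.005039 = 1.699 m/s; Re = 7908; ε/D = 0.0212; Haaland → f = 0.05427; ΔP_A = f(L/D)(ρV²/2) = 2.008e+05 Pa.
Pipe B: V = Q/A = 0.00856/0.001007 = 8.504 m/s; Re = 1.769e+04; ε/D = 0.00204; Haaland → f = 0.03015; ΔP_B = f(L/D)(ρV²/2) = 9.632e+06 Pa.
ΔP_A/ΔP_B = 2.008e+05/9.632e+06 = 0.0208.

ΔP_A/ΔP_B ≈ 0.0208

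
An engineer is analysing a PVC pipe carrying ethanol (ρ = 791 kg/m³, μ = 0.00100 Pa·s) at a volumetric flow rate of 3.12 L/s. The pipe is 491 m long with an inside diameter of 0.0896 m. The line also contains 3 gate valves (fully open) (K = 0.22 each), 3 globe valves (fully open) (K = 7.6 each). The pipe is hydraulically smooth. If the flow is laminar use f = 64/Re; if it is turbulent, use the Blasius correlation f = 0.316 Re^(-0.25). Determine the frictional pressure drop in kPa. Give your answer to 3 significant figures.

Q = 3.12 L/s = 3.12/1000 = 0.00312 m³/s.
Cross-sectional area A = πD²/4 = π(0.0896)²/4 = 0.006305 m²; mean velocity V = Q/A = 0.00312/0.006305 = 0.4948 m/s.
Reynolds number Re = ρVD/μ = 791 · 0.4948 · 0.0896 / 0.001 = 3.507e+04.
Re > 4000 → turbulent. Smooth-pipe (Blasius): f = 0.316 Re^(-0.25) = 0.316/(3.507e+04)^0.25 = 0.02309.
Total minor-loss coefficient ΣK = 3·0.22 + 3·7.6 = 23.5.
ΔP = [f·L/D + ΣK]·(ρV²/2) = [0.02309·491/0.0896 + 23.5]·(791·0.4948²/2) = [126.5 + 23.5]·96.84 = 1.453e+04 Pa.
ΔP = 1.453e+04 Pa = 14.5 kPa.

ΔP ≈ 14.5 kPa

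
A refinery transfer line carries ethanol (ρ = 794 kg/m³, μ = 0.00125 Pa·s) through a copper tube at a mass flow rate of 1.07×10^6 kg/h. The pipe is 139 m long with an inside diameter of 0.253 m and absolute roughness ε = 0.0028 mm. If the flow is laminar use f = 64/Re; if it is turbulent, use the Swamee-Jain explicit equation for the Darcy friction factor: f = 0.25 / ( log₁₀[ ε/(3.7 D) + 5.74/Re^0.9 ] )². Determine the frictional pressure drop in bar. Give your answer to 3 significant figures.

ṁ = 1.07×10^6 kg/h = 1.07×10^6/3600 = 297.2 kg/s.
A = πD²/4 = π(0.253)²/4 = 0.05027 m²; mean velocity V = ṁ/(ρA) = 297.2/(794 · 0.05027) = 7.446 m/s.
Reynolds number Re = ρVD/μ = 794 · 7.446 · 0.253 / 0.00125 = 1.197e+06.
Re > 4000 → turbulent. Relative roughness ε/D = 2.8e-06/0.253 = 1.11e-05. Swamee-Jain: f = 0.25/(log₁₀[1.11e-05/3.7 + 5.74/1.197e+06^0.9])² = 0.25/(log₁₀[2.99e-06 + 1.94e-05])² = 0.25/(-4.649)² = 0.01157.
Darcy-Weisbach: ΔP = f(L/D)(ρV²/2) = 0.01157·(139/0.253)·(794·7.446²/2) = 0.01157·549.4·2.201e+04 = 1.399e+05 Pa.
ΔP = 1.399e+05 Pa = 1.40 bar.

ΔP ≈ 1.40 bar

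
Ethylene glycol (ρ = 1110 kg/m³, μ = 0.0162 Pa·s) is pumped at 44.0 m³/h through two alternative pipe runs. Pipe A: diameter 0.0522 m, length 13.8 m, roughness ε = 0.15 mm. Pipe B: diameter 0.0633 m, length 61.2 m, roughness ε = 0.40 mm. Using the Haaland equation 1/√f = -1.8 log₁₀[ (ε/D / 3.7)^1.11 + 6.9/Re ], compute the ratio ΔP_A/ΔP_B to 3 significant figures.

ΔP_A/ΔP_B ≈ 0.498

Pipe A: V = Q/A = 0.01222/0.00214 = 5.711 m/s; Re = 2.043e+04; ε/D = 0.00287; Haaland → f = 0.0309; ΔP_A = f(L/D)(ρV²/2) = 1.479e+05 Pa.
Pipe B: V = Q/A = 0.01222/0.003147 = 3.884 m/s; Re = 1.684e+04; ε/D = 0.00632; Haaland → f = 0.03668; ΔP_B = f(L/D)(ρV²/2) = 2.969e+05 Pa.
ΔP_A/ΔP_B = 1.479e+05/2.969e+05 = 0.498.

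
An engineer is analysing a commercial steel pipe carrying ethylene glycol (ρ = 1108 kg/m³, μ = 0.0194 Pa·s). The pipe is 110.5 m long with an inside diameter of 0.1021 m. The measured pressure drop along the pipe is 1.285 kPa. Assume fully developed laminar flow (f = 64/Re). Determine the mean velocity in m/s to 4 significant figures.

V ≈ 0.1953 m/s

For laminar flow, f = 64/Re with Re = ρVD/μ, so Darcy-Weisbach reduces to ΔP = 32μLV/D². Solving for V: V = ΔP·D²/(32μL) = 1285·(0.1021)²/(32·0.0194·110.5) = 0.1953 m/s.
Check: Re = ρVD/μ = 1108·0.1953·0.1021/0.0194 = 1139 < 2300, so the laminar assumption holds.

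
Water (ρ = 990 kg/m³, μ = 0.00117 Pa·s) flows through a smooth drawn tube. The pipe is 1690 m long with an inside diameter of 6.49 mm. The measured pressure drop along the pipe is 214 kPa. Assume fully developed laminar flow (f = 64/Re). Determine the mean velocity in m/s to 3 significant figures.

V ≈ 0.142 m/s

For laminar flow, f = 64/Re with Re = ρVD/μ, so Darcy-Weisbach reduces to ΔP = 32μLV/D². Solving for V: V = ΔP·D²/(32μL) = 2.14e+05·(0.00649)²/(32·0.00117·1690) = 0.1425 m/s.
Check: Re = ρVD/μ = 990·0.1425·0.00649/0.00117 = 782.3 < 2300, so the laminar assumption holds.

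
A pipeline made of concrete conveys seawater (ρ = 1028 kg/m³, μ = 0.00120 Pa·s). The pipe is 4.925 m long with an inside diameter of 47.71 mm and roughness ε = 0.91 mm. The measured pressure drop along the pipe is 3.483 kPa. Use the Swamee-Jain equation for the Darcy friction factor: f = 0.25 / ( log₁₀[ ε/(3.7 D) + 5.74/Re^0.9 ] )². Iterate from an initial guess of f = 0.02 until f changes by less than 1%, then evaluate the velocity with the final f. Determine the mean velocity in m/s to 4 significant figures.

Rearranging Darcy-Weisbach: V = √(2·ΔP·D/(f·L·ρ)). With ε/D = 0.00091/0.04771 = 0.0191, iterate starting from f = 0.02:
  f = 0.02 → V = √(2·3483·0.04771/(0.02·4.925·1028)) = 1.812 m/s; Re = ρVD/μ = 7.405e+04; f → 0.04859
  f = 0.04859 → V = 1.162 m/s; Re = 4.75e+04; f → 0.049
Converged (Δf/f < 1%). With the final f = 0.049: V = √(2·3483·0.04771/(0.049·4.925·1028)) = 1.157 m/s.

V ≈ 1.157 m/s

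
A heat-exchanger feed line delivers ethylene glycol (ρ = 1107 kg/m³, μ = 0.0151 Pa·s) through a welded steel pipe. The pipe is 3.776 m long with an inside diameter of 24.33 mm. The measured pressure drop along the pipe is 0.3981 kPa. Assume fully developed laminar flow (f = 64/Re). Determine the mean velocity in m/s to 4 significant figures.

For laminar flow, f = 64/Re with Re = ρVD/μ, so Darcy-Weisbach reduces to ΔP = 32μLV/D². Solving for V: V = ΔP·D²/(32μL) = 398.1·(0.02433)²/(32·0.0151·3.776) = 0.1292 m/s.
Check: Re = ρVD/μ = 1107·0.1292·0.02433/0.0151 = 230.4 < 2300, so the laminar assumption holds.

V ≈ 0.1292 m/s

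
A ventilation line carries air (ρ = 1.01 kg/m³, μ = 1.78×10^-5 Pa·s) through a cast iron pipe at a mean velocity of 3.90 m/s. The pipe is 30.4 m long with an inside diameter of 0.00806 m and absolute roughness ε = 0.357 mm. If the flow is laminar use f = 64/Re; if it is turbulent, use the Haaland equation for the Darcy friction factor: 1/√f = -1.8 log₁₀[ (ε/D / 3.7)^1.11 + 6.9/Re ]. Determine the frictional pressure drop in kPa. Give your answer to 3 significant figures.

ΔP ≈ 1.04 kPa

Reynolds number Re = ρVD/μ = 1.01 · 3.9 · 0.00806 / 1.78e-05 = 1784.
Re < 2300 → laminar flow, so f = 64/Re = 64/1784 = 0.03588 (the turbulent correlation is not needed).
Darcy-Weisbach: ΔP = f(L/D)(ρV²/2) = 0.03588·(30.4/0.00806)·(1.01·3.9²/2) = 0.03588·3772·7.681 = 1040 Pa.
ΔP = 1040 Pa = 1.04 kPa.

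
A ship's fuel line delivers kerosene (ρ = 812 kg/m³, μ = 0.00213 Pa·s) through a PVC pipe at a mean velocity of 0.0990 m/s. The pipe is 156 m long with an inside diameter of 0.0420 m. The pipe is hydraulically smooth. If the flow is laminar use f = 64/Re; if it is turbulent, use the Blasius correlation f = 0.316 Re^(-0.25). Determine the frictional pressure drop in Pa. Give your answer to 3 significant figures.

ΔP ≈ 597 Pa

Reynolds number Re = ρVD/μ = 812 · 0.099 · 0.042 / 0.00213 = 1585.
Re < 2300 → laminar flow, so f = 64/Re = 64/1585 = 0.04038 (the turbulent correlation is not needed).
Darcy-Weisbach: ΔP = f(L/D)(ρV²/2) = 0.04038·(156/0.042)·(812·0.099²/2) = 0.04038·3714·3.979 = 596.7 Pa.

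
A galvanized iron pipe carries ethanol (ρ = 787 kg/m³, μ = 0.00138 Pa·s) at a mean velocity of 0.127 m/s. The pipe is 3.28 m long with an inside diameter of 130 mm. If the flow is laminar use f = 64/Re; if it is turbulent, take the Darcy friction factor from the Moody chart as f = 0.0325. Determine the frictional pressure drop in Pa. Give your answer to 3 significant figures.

Reynolds number Re = ρVD/μ = 787 · 0.127 · 0.13 / 0.00138 = 9415.
Re > 4000 → turbulent; use the Moody-chart value f = 0.0325.
Darcy-Weisbach: ΔP = f(L/D)(ρV²/2) = 0.0325·(3.28/0.13)·(787·0.127²/2) = 0.0325·25.23·6.347 = 5.204 Pa.

ΔP ≈ 5.20 Pa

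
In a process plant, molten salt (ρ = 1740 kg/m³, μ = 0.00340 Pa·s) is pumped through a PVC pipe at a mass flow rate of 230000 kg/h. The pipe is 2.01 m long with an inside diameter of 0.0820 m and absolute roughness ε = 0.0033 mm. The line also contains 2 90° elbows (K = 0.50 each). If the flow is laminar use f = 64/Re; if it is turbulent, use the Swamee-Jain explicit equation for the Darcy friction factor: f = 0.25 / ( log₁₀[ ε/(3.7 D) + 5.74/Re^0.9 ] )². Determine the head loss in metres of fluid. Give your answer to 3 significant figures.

h_f ≈ 3.36 m

ṁ = 230000 kg/h = 230000/3600 = 63.89 kg/s.
A = πD²/4 = π(0.082)²/4 = 0.005281 m²; mean velocity V = ṁ/(ρA) = 63.89/(1740 · 0.005281) = 6.953 m/s.
Reynolds number Re = ρVD/μ = 1740 · 6.953 · 0.082 / 0.0034 = 2.918e+05.
Re > 4000 → turbulent. Relative roughness ε/D = 3.3e-06/0.082 = 4.02e-05. Swamee-Jain: f = 0.25/(log₁₀[4.02e-05/3.7 + 5.74/2.918e+05^0.9])² = 0.25/(log₁₀[1.09e-05 + 6.92e-05])² = 0.25/(-4.096)² = 0.0149.
Total minor-loss coefficient ΣK = 2·0.5 = 1.
ΔP = [f·L/D + ΣK]·(ρV²/2) = [0.0149·2.01/0.082 + 1]·(1740·6.953²/2) = [0.3652 + 1]·4.206e+04 = 5.742e+04 Pa.
Head loss h_f = ΔP/(ρg) = 5.742e+04/(1740·9.81) = 3.36 m.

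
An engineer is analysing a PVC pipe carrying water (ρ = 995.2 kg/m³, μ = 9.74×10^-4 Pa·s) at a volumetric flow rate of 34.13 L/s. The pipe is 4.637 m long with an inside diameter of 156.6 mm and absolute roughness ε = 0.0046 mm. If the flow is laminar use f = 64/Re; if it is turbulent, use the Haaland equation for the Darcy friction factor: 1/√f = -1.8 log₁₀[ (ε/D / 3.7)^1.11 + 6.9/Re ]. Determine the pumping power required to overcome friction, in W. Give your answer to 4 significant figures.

P ≈ 23.27 W

Q = 34.13 L/s = 34.13/1000 = 0.03413 m³/s.
Cross-sectional area A = πD²/4 = π(0.1566)²/4 = 0.01926 m²; mean velocity V = Q/A = 0.03413/0.01926 = 1.772 m/s.
Reynolds number Re = ρVD/μ = 995.2 · 1.772 · 0.1566 / 0.000974 = 2.835e+05.
Re > 4000 → turbulent. Relative roughness ε/D = 4.6e-06/0.1566 = 2.94e-05. Haaland: 1/√f = -1.8 log₁₀[(2.94e-05/3.7)^1.11 + 6.9/2.835e+05] = -1.8 log₁₀[2.18e-06 + 2.43e-05] = 8.238, so f = 0.01474.
Darcy-Weisbach: ΔP = f(L/D)(ρV²/2) = 0.01474·(4.637/0.1566)·(995.2·1.772²/2) = 0.01474·29.61·1562 = 681.8 Pa.
Pumping power P = QΔP = 0.03413·681.8 = 23.269 W = 23.27 W.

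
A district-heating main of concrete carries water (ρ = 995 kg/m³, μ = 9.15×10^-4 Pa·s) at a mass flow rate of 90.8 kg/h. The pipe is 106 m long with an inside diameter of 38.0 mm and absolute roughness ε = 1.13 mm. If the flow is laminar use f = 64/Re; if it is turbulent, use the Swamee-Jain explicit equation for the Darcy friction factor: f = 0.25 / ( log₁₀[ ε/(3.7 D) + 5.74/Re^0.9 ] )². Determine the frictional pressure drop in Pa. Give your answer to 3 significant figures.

ΔP ≈ 48.0 Pa

ṁ = 90.8 kg/h = 90.8/3600 = 0.02522 kg/s.
A = πD²/4 = π(0.038)²/4 = 0.001134 m²; mean velocity V = ṁ/(ρA) = 0.02522/(995 · 0.001134) = 0.02235 m/s.
Reynolds number Re = ρVD/μ = 995 · 0.02235 · 0.038 / 0.000915 = 923.6.
Re < 2300 → laminar flow, so f = 64/Re = 64/923.6 = 0.06929 (the turbulent correlation is not needed).
Darcy-Weisbach: ΔP = f(L/D)(ρV²/2) = 0.06929·(106/0.038)·(995·0.02235²/2) = 0.06929·2789·0.2485 = 48.04 Pa.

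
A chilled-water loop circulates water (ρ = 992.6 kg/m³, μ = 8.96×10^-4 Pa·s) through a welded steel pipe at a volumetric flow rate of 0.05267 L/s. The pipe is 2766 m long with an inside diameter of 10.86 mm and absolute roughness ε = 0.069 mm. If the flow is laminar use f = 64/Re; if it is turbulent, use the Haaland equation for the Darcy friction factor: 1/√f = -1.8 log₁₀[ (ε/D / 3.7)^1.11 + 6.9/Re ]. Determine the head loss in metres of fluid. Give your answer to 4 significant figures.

Q = 0.05267 L/s = 0.05267/1000 = 5.267e-05 m³/s.
Cross-sectional area A = πD²/4 = π(0.01086)²/4 = 9.263e-05 m²; mean velocity V = Q/A = 5.267e-05/9.263e-05 = 0.5686 m/s.
Reynolds number Re = ρVD/μ = 992.6 · 0.5686 · 0.01086 / 0.000896 = 6841.
Re > 4000 → turbulent. Relative roughness ε/D = 6.9e-05/0.01086 = 0.00635. Haaland: 1/√f = -1.8 log₁₀[(0.00635/3.7)^1.11 + 6.9/6841] = -1.8 log₁₀[0.000852 + 0.00101] = 4.914, so f = 0.04141.
Darcy-Weisbach: ΔP = f(L/D)(ρV²/2) = 0.04141·(2766/0.01086)·(992.6·0.5686²/2) = 0.04141·2.547e+05·160.5 = 1.692e+06 Pa.
Head loss h_f = ΔP/(ρg) = 1.692e+06/(992.6·9.81) = 173.8 m.

h_f ≈ 173.8 m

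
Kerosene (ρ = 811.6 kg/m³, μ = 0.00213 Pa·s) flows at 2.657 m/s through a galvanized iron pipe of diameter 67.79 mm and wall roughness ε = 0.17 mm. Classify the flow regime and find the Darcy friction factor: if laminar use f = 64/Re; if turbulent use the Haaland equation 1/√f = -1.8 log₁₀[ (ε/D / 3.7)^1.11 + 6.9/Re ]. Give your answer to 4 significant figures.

Re = ρVD/μ = 811.6·2.657·0.06779/0.00213 = 6.863e+04.
Re > 4000 → turbulent. ε/D = 0.00017/0.06779 = 0.00251; Haaland: 1/√f = -1.8 log₁₀[0.000304 + 0.000101] = 6.108, so f = 0.0268.

f ≈ 0.02680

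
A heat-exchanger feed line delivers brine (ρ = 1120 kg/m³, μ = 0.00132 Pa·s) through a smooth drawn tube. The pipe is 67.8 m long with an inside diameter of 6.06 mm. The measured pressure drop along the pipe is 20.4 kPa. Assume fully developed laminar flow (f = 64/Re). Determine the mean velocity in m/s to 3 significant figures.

V ≈ 0.262 m/s

For laminar flow, f = 64/Re with Re = ρVD/μ, so Darcy-Weisbach reduces to ΔP = 32μLV/D². Solving for V: V = ΔP·D²/(32μL) = 2.04e+04·(0.00606)²/(32·0.00132·67.8) = 0.2616 m/s.
Check: Re = ρVD/μ = 1120·0.2616·0.00606/0.00132 = 1345 < 2300, so the laminar assumption holds.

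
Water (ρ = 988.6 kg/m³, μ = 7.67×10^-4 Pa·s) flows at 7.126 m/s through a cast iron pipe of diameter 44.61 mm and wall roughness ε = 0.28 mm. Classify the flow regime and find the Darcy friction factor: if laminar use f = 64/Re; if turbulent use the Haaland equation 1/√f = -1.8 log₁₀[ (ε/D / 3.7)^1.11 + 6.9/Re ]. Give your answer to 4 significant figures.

Re = ρVD/μ = 988.6·7.126·0.04461/0.000767 = 4.097e+05.
Re > 4000 → turbulent. ε/D = 0.00028/0.04461 = 0.00628; Haaland: 1/√f = -1.8 log₁₀[0.000841 + 1.68e-05] = 5.52, so f = 0.03282.

f ≈ 0.03282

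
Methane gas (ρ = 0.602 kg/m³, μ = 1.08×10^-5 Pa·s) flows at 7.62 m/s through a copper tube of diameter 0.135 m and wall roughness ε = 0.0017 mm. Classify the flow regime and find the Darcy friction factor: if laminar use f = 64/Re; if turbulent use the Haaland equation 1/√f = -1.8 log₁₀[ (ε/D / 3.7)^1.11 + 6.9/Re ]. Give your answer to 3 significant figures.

Re = ρVD/μ = 0.602·7.62·0.135/1.08e-05 = 5.734e+04.
Re > 4000 → turbulent. ε/D = 1.7e-06/0.135 = 1.26e-05; Haaland: 1/√f = -1.8 log₁₀[8.52e-07 + 0.00012] = 7.05, so f = 0.02012.

f ≈ 0.0201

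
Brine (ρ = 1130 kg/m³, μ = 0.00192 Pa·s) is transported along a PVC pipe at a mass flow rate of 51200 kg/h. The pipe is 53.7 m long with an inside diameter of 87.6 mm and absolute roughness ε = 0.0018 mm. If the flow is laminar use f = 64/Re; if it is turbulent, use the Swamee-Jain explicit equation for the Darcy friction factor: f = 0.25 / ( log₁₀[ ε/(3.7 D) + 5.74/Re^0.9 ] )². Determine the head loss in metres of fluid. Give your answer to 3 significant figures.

h_f ≈ 2.41 m

ṁ = 51200 kg/h = 51200/3600 = 14.22 kg/s.
A = πD²/4 = π(0.0876)²/4 = 0.006027 m²; mean velocity V = ṁ/(ρA) = 14.22/(1130 · 0.006027) = 2.088 m/s.
Reynolds number Re = ρVD/μ = 1130 · 2.088 · 0.0876 / 0.00192 = 1.077e+05.
Re > 4000 → turbulent. Relative roughness ε/D = 1.8e-06/0.0876 = 2.05e-05. Swamee-Jain: f = 0.25/(log₁₀[2.05e-05/3.7 + 5.74/1.077e+05^0.9])² = 0.25/(log₁₀[5.55e-06 + 0.00017])² = 0.25/(-3.756)² = 0.01772.
Darcy-Weisbach: ΔP = f(L/D)(ρV²/2) = 0.01772·(53.7/0.0876)·(1130·2.088²/2) = 0.01772·613·2464 = 2.677e+04 Pa.
Head loss h_f = ΔP/(ρg) = 2.677e+04/(1130·9.81) = 2.41 m.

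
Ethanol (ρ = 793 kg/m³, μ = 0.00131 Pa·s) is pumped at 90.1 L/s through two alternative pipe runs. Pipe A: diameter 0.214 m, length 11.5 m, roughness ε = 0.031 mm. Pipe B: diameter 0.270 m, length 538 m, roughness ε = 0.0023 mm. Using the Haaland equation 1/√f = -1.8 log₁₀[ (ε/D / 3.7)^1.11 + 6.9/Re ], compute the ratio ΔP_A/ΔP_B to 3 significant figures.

Pipe A: V = Q/A = 0.0901/0.03597 = 2.505 m/s; Re = 3.245e+05; ε/D = 0.000145; Haaland → f = 0.01546; ΔP_A = f(L/D)(ρV²/2) = 2068 Pa.
Pipe B: V = Q/A = 0.0901/0.05726 = 1.574 m/s; Re = 2.572e+05; ε/D = 8.52e-06; Haaland → f = 0.01483; ΔP_B = f(L/D)(ρV²/2) = 2.901e+04 Pa.
ΔP_A/ΔP_B = 2068/2.901e+04 = 0.0713.

ΔP_A/ΔP_B ≈ 0.0713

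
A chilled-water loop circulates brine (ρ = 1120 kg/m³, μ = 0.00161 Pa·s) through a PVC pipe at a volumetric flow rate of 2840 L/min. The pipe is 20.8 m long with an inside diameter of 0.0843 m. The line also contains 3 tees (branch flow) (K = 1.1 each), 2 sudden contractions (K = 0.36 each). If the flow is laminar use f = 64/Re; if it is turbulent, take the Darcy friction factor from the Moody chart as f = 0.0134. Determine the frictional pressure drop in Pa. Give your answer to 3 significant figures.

ΔP ≈ 295000 Pa

Q = 2840 L/min = 2840/60000 = 0.04733 m³/s.
Cross-sectional area A = πD²/4 = π(0.0843)²/4 = 0.005581 m²; mean velocity V = Q/A = 0.04733/0.005581 = 8.481 m/s.
Reynolds number Re = ρVD/μ = 1120 · 8.481 · 0.0843 / 0.00161 = 4.973e+05.
Re > 4000 → turbulent; use the Moody-chart value f = 0.0134.
Total minor-loss coefficient ΣK = 3·1.1 + 2·0.36 = 4.02.
ΔP = [f·L/D + ΣK]·(ρV²/2) = [0.0134·20.8/0.0843 + 4.02]·(1120·8.481²/2) = [3.306 + 4.02]·4.027e+04 = 2.951e+05 Pa.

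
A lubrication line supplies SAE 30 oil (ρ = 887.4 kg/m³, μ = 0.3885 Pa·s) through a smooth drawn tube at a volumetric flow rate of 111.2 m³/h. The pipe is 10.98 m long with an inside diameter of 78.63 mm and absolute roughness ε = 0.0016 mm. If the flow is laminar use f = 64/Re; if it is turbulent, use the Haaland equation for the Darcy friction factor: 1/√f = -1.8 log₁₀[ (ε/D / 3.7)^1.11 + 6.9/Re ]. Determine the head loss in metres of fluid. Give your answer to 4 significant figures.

Q = 111.2 m³/h = 111.2/3600 = 0.03089 m³/s.
Cross-sectional area A = πD²/4 = π(0.07863)²/4 = 0.004856 m²; mean velocity V = Q/A = 0.03089/0.004856 = 6.361 m/s.
Reynolds number Re = ρVD/μ = 887.4 · 6.361 · 0.07863 / 0.389 = 1142.
Re < 2300 → laminar flow, so f = 64/Re = 64/1142 = 0.05602 (the turbulent correlation is not needed).
Darcy-Weisbach: ΔP = f(L/D)(ρV²/2) = 0.05602·(10.98/0.07863)·(887.4·6.361²/2) = 0.05602·139.6·1.795e+04 = 1.404e+05 Pa.
Head loss h_f = ΔP/(ρg) = 1.404e+05/(887.4·9.81) = 16.13 m.

h_f ≈ 16.13 m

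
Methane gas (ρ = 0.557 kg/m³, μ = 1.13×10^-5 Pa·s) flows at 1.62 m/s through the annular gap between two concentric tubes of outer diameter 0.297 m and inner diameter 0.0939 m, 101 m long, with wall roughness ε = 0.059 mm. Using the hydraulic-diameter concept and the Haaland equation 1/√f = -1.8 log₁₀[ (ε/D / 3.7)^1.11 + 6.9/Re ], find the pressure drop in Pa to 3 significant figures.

Hydraulic diameter D_h = 4A/P = D_o - D_i = 0.297 - 0.0939 = 0.2031 m.
Re = ρVD_h/μ = 0.557·1.62·0.2031/1.13e-05 = 1.622e+04.
ε/D_h = 5.9e-05/0.2031 = 0.00029; Haaland gives 1/√f = -1.8 log₁₀[2.78e-05+0.000425] = 6.019, so f = 0.02761.
ΔP = f(L/D_h)(ρV²/2) = 0.02761·101/0.2031·0.7309 = 10.03 Pa.

ΔP ≈ 10.0 Pa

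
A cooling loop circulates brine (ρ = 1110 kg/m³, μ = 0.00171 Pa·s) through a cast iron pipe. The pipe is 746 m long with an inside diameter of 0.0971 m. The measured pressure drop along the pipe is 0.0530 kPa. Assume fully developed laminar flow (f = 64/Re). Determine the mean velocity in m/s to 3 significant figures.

V ≈ 0.0122 m/s

For laminar flow, f = 64/Re with Re = ρVD/μ, so Darcy-Weisbach reduces to ΔP = 32μLV/D². Solving for V: V = ΔP·D²/(32μL) = 53·(0.0971)²/(32·0.00171·746) = 0.01224 m/s.
Check: Re = ρVD/μ = 1110·0.01224·0.0971/0.00171 = 771.6 < 2300, so the laminar assumption holds.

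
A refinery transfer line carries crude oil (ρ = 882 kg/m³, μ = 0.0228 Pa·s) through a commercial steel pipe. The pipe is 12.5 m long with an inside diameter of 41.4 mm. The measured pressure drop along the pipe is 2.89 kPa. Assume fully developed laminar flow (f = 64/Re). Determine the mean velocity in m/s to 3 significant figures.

For laminar flow, f = 64/Re with Re = ρVD/μ, so Darcy-Weisbach reduces to ΔP = 32μLV/D². Solving for V: V = ΔP·D²/(32μL) = 2890·(0.0414)²/(32·0.0228·12.5) = 0.5431 m/s.
Check: Re = ρVD/μ = 882·0.5431·0.0414/0.0228 = 869.8 < 2300, so the laminar assumption holds.

V ≈ 0.543 m/s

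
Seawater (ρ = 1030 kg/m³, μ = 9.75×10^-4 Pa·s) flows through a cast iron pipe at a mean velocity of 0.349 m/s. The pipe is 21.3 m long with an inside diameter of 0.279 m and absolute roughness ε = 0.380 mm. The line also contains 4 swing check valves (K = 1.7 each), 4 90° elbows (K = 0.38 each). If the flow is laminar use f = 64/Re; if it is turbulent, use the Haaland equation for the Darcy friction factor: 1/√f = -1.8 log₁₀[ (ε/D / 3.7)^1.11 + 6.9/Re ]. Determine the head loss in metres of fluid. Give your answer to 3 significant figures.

h_f ≈ 0.0626 m

Reynolds number Re = ρVD/μ = 1030 · 0.349 · 0.279 / 0.000975 = 1.029e+05.
Re > 4000 → turbulent. Relative roughness ε/D = 0.00038/0.279 = 0.00136. Haaland: 1/√f = -1.8 log₁₀[(0.00136/3.7)^1.11 + 6.9/1.029e+05] = -1.8 log₁₀[0.000154 + 6.71e-05] = 6.579, so f = 0.0231.
Total minor-loss coefficient ΣK = 4·1.7 + 4·0.38 = 8.32.
ΔP = [f·L/D + ΣK]·(ρV²/2) = [0.0231·21.3/0.279 + 8.32]·(1030·0.349²/2) = [1.764 + 8.32]·62.73 = 632.5 Pa.
Head loss h_f = ΔP/(ρg) = 632.5/(1030·9.81) = 0.0626 m.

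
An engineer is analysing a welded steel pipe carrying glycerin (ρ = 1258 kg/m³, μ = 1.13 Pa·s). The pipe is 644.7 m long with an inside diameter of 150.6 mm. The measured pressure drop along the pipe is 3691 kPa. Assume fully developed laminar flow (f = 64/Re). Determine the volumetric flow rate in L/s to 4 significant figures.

For laminar flow, f = 64/Re with Re = ρVD/μ, so Darcy-Weisbach reduces to ΔP = 32μLV/D². Solving for V: V = ΔP·D²/(32μL) = 3.691e+06·(0.1506)²/(32·1.13·644.7) = 3.591 m/s.
Check: Re = ρVD/μ = 1258·3.591·0.1506/1.13 = 602.1 < 2300, so the laminar assumption holds.
Q = V·A = 3.591·(π/4·0.1506²) = 0.06397 m³/s = 63.97 L/s.

Q ≈ 63.97 L/s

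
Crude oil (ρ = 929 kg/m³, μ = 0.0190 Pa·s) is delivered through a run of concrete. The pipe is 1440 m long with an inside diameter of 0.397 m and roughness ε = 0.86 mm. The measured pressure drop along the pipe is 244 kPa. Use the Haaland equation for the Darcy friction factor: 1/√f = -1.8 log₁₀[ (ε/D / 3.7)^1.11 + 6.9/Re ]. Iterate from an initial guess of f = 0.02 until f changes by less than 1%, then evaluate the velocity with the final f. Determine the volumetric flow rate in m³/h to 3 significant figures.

Q ≈ 1030 m³/h

Rearranging Darcy-Weisbach: V = √(2·ΔP·D/(f·L·ρ)). With ε/D = 0.00086/0.397 = 0.00217, iterate starting from f = 0.02:
  f = 0.02 → V = √(2·2.44e+05·0.397/(0.02·1440·929)) = 2.691 m/s; Re = ρVD/μ = 5.223e+04; f → 0.02656
  f = 0.02656 → V = 2.335 m/s; Re = 4.532e+04; f → 0.02691
  f = 0.02691 → V = 2.32 m/s; Re = 4.503e+04; f → 0.02692
Converged (Δf/f < 1%). With the final f = 0.02692: V = √(2·2.44e+05·0.397/(0.02692·1440·929)) = 2.319 m/s.
Q = V·A = 2.319·(π/4·0.397²) = 0.2871 m³/s = 1030 m³/h.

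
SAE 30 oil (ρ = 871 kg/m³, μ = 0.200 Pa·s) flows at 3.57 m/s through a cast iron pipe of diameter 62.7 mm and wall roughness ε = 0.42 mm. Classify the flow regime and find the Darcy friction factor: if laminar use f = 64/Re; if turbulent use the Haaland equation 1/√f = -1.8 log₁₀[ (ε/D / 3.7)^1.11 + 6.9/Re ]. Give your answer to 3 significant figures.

Re = ρVD/μ = 871·3.57·0.0627/0.2 = 974.8.
Re < 2300 → laminar, so f = 64/Re = 0.06565 (roughness is irrelevant in laminar flow).

f ≈ 0.0657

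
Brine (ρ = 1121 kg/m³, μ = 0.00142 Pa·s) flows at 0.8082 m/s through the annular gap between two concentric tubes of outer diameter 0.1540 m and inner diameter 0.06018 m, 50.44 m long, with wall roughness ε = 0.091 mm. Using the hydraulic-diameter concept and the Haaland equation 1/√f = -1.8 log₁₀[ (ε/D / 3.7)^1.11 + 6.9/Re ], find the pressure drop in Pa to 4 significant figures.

ΔP ≈ 4546 Pa

Hydraulic diameter D_h = 4A/P = D_o - D_i = 0.154 - 0.06018 = 0.09382 m.
Re = ρVD_h/μ = 1121·0.8082·0.09382/0.00142 = 5.986e+04.
ε/D_h = 9.1e-05/0.09382 = 0.00097; Haaland gives 1/√f = -1.8 log₁₀[0.000106+0.000115] = 6.58, so f = 0.0231.
ΔP = f(L/D_h)(ρV²/2) = 0.0231·50.44/0.09382·366.1 = 4546 Pa.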